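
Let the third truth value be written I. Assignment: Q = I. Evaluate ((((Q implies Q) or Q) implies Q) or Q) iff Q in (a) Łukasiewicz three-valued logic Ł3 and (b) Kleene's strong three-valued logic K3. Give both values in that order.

T; I

In Łukasiewicz three-valued logic Ł3: Q implies Q = I implies I = T  [min(1, 1−½+½)]
(Q implies Q) or Q = T or I = T
((Q implies Q) or Q) implies Q = T implies I = I
(((Q implies Q) or Q) implies Q) or Q = I or I = I
((((Q implies Q) or Q) implies Q) or Q) iff Q = I iff I = T
In Kleene's strong three-valued logic K3: Q implies Q = I implies I = I
(Q implies Q) or Q = I or I = I
((Q implies Q) or Q) implies Q = I implies I = I
(((Q implies Q) or Q) implies Q) or Q = I or I = I
((((Q implies Q) or Q) implies Q) or Q) iff Q = I iff I = I
They differ because Łukasiewicz three-valued logic Ł3 and Kleene's strong three-valued logic K3 treat I differently under implication.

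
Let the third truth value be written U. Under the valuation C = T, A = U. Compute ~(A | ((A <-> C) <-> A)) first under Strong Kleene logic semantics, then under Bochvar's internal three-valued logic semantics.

In Strong Kleene logic: A <-> C = U <-> T = U
(A <-> C) <-> A = U <-> U = U
A | ((A <-> C) <-> A) = U | U = U
~(A | ((A <-> C) <-> A)) = ~U = U
In Bochvar's internal three-valued logic: A <-> C = U <-> T = U
(A <-> C) <-> A = U <-> U = U
A | ((A <-> C) <-> A) = U | U = U
~(A | ((A <-> C) <-> A)) = ~U = U

U; U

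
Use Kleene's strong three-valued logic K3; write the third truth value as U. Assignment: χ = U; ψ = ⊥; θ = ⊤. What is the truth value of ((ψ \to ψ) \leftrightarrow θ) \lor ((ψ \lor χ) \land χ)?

⊤

ψ \to ψ = ⊥ \to ⊥ = ⊤
(ψ \to ψ) \leftrightarrow θ = ⊤ \leftrightarrow ⊤ = ⊤
ψ \lor χ = ⊥ \lor U = U
(ψ \lor χ) \land χ = U \land U = U
((ψ \to ψ) \leftrightarrow θ) \lor ((ψ \lor χ) \land χ) = ⊤ \lor U = ⊤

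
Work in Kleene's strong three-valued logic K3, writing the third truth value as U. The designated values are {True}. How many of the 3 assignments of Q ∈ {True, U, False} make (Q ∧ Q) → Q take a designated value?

2

Q=True: True ✓
Q=U: U ·
Q=False: True ✓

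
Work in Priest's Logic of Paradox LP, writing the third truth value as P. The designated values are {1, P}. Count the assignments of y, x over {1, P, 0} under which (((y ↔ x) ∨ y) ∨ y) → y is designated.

Of the 9 assignments, 8 give a value in {1, P}.

8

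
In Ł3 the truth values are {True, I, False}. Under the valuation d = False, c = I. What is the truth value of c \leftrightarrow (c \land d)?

I

c \land d = I \land False = False
c \leftrightarrow (c \land d) = I \leftrightarrow False = I  [1 − |½−0|]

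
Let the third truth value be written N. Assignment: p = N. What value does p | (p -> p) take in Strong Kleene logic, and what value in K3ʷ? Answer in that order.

N; N

In Strong Kleene logic: p -> p = N -> N = N  [~N | N]
p | (p -> p) = N | N = N
In K3ʷ: p -> p = N -> N = N  [any arg is the third value ⇒ result is the third value]
p | (p -> p) = N | N = N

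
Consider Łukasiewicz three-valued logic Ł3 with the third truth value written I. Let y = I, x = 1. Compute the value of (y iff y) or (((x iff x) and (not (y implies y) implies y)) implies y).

1

y iff y = I iff I = 1  [1 − |½−½|]
x iff x = 1 iff 1 = 1
y implies y = I implies I = 1
not (y implies y) = not 1 = 0
not (y implies y) implies y = 0 implies I = 1
(x iff x) and (not (y implies y) implies y) = 1 and 1 = 1
((x iff x) and (not (y implies y) implies y)) implies y = 1 implies I = I
(y iff y) or (((x iff x) and (not (y implies y) implies y)) implies y) = 1 or I = 1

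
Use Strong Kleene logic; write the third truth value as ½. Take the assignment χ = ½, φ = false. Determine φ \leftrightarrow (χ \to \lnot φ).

false

\lnot φ = \lnot false = true
χ \to \lnot φ = ½ \to true = true  [\lnot ½ \lor true]
φ \leftrightarrow (χ \to \lnot φ) = false \leftrightarrow true = false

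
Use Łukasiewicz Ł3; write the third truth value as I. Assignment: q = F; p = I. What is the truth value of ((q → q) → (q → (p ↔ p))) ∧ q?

q → q = F → F = T
p ↔ p = I ↔ I = T  [1 − |½−½|]
q → (p ↔ p) = F → T = T
(q → q) → (q → (p ↔ p)) = T → T = T
((q → q) → (q → (p ↔ p))) ∧ q = T ∧ F = F

F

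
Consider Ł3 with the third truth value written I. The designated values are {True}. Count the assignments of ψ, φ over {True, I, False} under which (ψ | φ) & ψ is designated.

3

Designated under: (ψ=True, φ=True); (ψ=True, φ=I); (ψ=True, φ=False).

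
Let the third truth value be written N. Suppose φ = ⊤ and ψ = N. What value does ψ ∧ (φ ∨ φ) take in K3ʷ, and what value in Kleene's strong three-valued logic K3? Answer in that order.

In K3ʷ: φ ∨ φ = ⊤ ∨ ⊤ = ⊤
ψ ∧ (φ ∨ φ) = N ∧ ⊤ = N
In Kleene's strong three-valued logic K3: φ ∨ φ = ⊤ ∨ ⊤ = ⊤
ψ ∧ (φ ∨ φ) = N ∧ ⊤ = N

N; N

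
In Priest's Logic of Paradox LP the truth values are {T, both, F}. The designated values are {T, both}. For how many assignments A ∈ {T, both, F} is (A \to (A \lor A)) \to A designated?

A=T: T ✓
A=both: both ✓
A=F: F ·

2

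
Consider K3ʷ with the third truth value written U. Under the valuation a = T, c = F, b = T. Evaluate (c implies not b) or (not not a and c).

T

not b = not T = F
c implies not b = F implies F = T
not a = not T = F
not not a = not F = T
not not a and c = T and F = F
(c implies not b) or (not not a and c) = T or F = T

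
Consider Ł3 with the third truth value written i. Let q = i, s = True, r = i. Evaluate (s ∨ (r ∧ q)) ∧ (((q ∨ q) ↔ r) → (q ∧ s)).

i

r ∧ q = i ∧ i = i
s ∨ (r ∧ q) = True ∨ i = True
q ∨ q = i ∨ i = i
(q ∨ q) ↔ r = i ↔ i = True  [1 − |½−½|]
q ∧ s = i ∧ True = i
((q ∨ q) ↔ r) → (q ∧ s) = True → i = i
(s ∨ (r ∧ q)) ∧ (((q ∨ q) ↔ r) → (q ∧ s)) = True ∧ i = i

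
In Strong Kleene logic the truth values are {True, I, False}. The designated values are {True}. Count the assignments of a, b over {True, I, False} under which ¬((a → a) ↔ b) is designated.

2

Designated under: (a=True, b=False); (a=False, b=False).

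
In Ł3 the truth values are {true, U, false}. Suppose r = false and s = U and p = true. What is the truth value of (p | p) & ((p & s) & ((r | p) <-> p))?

p | p = true | true = true
p & s = true & U = U
r | p = false | true = true
(r | p) <-> p = true <-> true = true
(p & s) & ((r | p) <-> p) = U & true = U
(p | p) & ((p & s) & ((r | p) <-> p)) = true & U = U

U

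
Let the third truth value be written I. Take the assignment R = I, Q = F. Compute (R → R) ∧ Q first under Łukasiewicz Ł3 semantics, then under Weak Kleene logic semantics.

F; I

In Łukasiewicz Ł3: R → R = I → I = T  [min(1, 1−½+½)]
(R → R) ∧ Q = T ∧ F = F
In Weak Kleene logic: R → R = I → I = I
(R → R) ∧ Q = I ∧ F = I
They differ because Łukasiewicz Ł3 and Weak Kleene logic treat I differently under the binary connectives.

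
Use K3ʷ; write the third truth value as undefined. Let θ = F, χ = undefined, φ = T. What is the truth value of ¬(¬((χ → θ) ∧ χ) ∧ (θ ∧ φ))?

undefined

χ → θ = undefined → F = undefined  [any arg is the third value ⇒ result is the third value]
(χ → θ) ∧ χ = undefined ∧ undefined = undefined
¬((χ → θ) ∧ χ) = ¬undefined = undefined
θ ∧ φ = F ∧ T = F
¬((χ → θ) ∧ χ) ∧ (θ ∧ φ) = undefined ∧ F = undefined
¬(¬((χ → θ) ∧ χ) ∧ (θ ∧ φ)) = ¬undefined = undefined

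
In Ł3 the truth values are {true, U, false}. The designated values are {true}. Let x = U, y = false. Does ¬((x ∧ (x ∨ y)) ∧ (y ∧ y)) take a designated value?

Yes

x ∨ y = U ∨ false = U
x ∧ (x ∨ y) = U ∧ U = U
y ∧ y = false ∧ false = false
(x ∧ (x ∨ y)) ∧ (y ∧ y) = U ∧ false = false
¬((x ∧ (x ∨ y)) ∧ (y ∧ y)) = ¬false = true
true ∈ {true}.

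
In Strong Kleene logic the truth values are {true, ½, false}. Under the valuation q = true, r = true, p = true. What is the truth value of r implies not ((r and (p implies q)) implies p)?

p implies q = true implies true = true
r and (p implies q) = true and true = true
(r and (p implies q)) implies p = true implies true = true
not ((r and (p implies q)) implies p) = not true = false
r implies not ((r and (p implies q)) implies p) = true implies false = false

false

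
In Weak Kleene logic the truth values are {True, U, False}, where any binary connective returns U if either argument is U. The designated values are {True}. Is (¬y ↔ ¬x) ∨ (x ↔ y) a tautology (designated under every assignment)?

Countermodel: y=True, x=U gives U, which is not designated.

No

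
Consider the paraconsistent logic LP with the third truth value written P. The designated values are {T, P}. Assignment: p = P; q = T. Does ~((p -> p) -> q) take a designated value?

p -> p = P -> P = P
(p -> p) -> q = P -> T = T
~((p -> p) -> q) = ~T = F
F ∉ {T, P}.

No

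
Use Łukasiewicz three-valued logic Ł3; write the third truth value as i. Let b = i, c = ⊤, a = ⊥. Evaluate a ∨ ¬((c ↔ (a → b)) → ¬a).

⊥

a → b = ⊥ → i = ⊤
c ↔ (a → b) = ⊤ ↔ ⊤ = ⊤
¬a = ¬⊥ = ⊤
(c ↔ (a → b)) → ¬a = ⊤ → ⊤ = ⊤
¬((c ↔ (a → b)) → ¬a) = ¬⊤ = ⊥
a ∨ ¬((c ↔ (a → b)) → ¬a) = ⊥ ∨ ⊥ = ⊥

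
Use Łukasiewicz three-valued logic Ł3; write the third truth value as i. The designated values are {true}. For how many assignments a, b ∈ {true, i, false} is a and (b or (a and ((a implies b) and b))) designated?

Designated under: (a=true, b=true).

1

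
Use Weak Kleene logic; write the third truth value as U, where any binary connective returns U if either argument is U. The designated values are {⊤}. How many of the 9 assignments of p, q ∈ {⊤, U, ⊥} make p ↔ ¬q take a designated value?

2

Designated under: (p=⊤, q=⊥); (p=⊥, q=⊤).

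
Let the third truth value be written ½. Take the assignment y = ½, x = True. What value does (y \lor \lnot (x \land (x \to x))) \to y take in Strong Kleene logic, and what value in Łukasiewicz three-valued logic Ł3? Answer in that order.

In Strong Kleene logic: x \to x = True \to True = True
x \land (x \to x) = True \land True = True
\lnot (x \land (x \to x)) = \lnot True = False
y \lor \lnot (x \land (x \to x)) = ½ \lor False = ½
(y \lor \lnot (x \land (x \to x))) \to y = ½ \to ½ = ½  [\lnot ½ \lor ½]
In Łukasiewicz three-valued logic Ł3: x \to x = True \to True = True
x \land (x \to x) = True \land True = True
\lnot (x \land (x \to x)) = \lnot True = False
y \lor \lnot (x \land (x \to x)) = ½ \lor False = ½
(y \lor \lnot (x \land (x \to x))) \to y = ½ \to ½ = True
They differ because Strong Kleene logic and Łukasiewicz three-valued logic Ł3 treat ½ differently under implication.

½; True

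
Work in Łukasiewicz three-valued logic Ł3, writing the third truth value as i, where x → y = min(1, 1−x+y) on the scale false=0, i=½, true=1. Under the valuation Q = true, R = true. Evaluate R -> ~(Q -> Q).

false

Q -> Q = true -> true = true
~(Q -> Q) = ~true = false
R -> ~(Q -> Q) = true -> false = false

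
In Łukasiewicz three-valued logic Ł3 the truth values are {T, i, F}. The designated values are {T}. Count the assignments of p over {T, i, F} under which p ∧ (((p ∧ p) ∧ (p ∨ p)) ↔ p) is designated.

1

p=T: T ✓
p=i: i ·
p=F: F ·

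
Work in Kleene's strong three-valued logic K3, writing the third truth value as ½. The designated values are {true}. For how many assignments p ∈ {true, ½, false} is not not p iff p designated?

2

p=true: true ✓
p=½: ½ ·
p=false: true ✓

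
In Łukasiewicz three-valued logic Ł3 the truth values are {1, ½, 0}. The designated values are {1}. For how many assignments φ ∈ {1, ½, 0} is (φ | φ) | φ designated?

φ=1: 1 ✓
φ=½: ½ ·
φ=0: 0 ·

1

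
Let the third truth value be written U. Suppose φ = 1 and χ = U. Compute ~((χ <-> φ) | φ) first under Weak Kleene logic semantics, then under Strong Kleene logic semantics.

U; 0

In Weak Kleene logic: χ <-> φ = U <-> 1 = U
(χ <-> φ) | φ = U | 1 = U
~((χ <-> φ) | φ) = ~U = U
In Strong Kleene logic: χ <-> φ = U <-> 1 = U
(χ <-> φ) | φ = U | 1 = 1
~((χ <-> φ) | φ) = ~1 = 0
They differ because Weak Kleene logic and Strong Kleene logic treat U differently under the binary connectives.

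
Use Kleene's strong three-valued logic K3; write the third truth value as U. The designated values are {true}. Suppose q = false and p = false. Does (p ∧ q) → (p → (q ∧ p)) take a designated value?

p ∧ q = false ∧ false = false
q ∧ p = false ∧ false = false
p → (q ∧ p) = false → false = true
(p ∧ q) → (p → (q ∧ p)) = false → true = true
true ∈ {true}.

Yes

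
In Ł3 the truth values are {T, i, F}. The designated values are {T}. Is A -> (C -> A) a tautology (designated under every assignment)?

Yes

Every assignment of A, C over {T, i, F} gives a value in {T}.
In particular, with A=i, C=i: A -> (C -> A) = T.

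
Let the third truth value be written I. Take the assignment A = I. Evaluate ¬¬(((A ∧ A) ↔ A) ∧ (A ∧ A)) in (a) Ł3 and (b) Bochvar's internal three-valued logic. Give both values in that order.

I; I

In Ł3: A ∧ A = I ∧ I = I
(A ∧ A) ↔ A = I ↔ I = ⊤  [1 − |½−½|]
A ∧ A = I ∧ I = I
((A ∧ A) ↔ A) ∧ (A ∧ A) = ⊤ ∧ I = I
¬(((A ∧ A) ↔ A) ∧ (A ∧ A)) = ¬I = I
¬¬(((A ∧ A) ↔ A) ∧ (A ∧ A)) = ¬I = I
In Bochvar's internal three-valued logic: A ∧ A = I ∧ I = I
(A ∧ A) ↔ A = I ↔ I = I
A ∧ A = I ∧ I = I
((A ∧ A) ↔ A) ∧ (A ∧ A) = I ∧ I = I
¬(((A ∧ A) ↔ A) ∧ (A ∧ A)) = ¬I = I
¬¬(((A ∧ A) ↔ A) ∧ (A ∧ A)) = ¬I = I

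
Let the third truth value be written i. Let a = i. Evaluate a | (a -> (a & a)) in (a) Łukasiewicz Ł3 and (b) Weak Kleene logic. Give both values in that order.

In Łukasiewicz Ł3: a & a = i & i = i
a -> (a & a) = i -> i = ⊤
a | (a -> (a & a)) = i | ⊤ = ⊤
In Weak Kleene logic: a & a = i & i = i
a -> (a & a) = i -> i = i  [any arg is the third value ⇒ result is the third value]
a | (a -> (a & a)) = i | i = i
They differ because Łukasiewicz Ł3 and Weak Kleene logic treat i differently under the binary connectives.

⊤; i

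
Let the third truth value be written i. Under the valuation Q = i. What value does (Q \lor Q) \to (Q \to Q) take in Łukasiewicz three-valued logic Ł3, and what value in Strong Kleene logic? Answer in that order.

⊤; i

In Łukasiewicz three-valued logic Ł3: Q \lor Q = i \lor i = i
Q \to Q = i \to i = ⊤  [min(1, 1−½+½)]
(Q \lor Q) \to (Q \to Q) = i \to ⊤ = ⊤
In Strong Kleene logic: Q \lor Q = i \lor i = i
Q \to Q = i \to i = i
(Q \lor Q) \to (Q \to Q) = i \to i = i
They differ because Łukasiewicz three-valued logic Ł3 and Strong Kleene logic treat i differently under implication.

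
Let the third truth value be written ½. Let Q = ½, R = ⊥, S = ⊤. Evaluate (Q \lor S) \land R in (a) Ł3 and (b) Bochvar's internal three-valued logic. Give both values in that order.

In Ł3: Q \lor S = ½ \lor ⊤ = ⊤
(Q \lor S) \land R = ⊤ \land ⊥ = ⊥
In Bochvar's internal three-valued logic: Q \lor S = ½ \lor ⊤ = ½
(Q \lor S) \land R = ½ \land ⊥ = ½
They differ because Ł3 and Bochvar's internal three-valued logic treat ½ differently under the binary connectives.

⊥; ½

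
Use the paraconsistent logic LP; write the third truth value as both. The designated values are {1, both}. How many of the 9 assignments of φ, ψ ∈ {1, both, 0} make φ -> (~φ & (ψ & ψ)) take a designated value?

6

Of the 9 assignments, 6 give a value in {1, both}.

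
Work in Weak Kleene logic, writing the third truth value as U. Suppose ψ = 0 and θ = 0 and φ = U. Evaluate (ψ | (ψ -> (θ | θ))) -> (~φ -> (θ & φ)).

U

θ | θ = 0 | 0 = 0
ψ -> (θ | θ) = 0 -> 0 = 1
ψ | (ψ -> (θ | θ)) = 0 | 1 = 1
~φ = ~U = U
θ & φ = 0 & U = U
~φ -> (θ & φ) = U -> U = U  [any arg is the third value ⇒ result is the third value]
(ψ | (ψ -> (θ | θ))) -> (~φ -> (θ & φ)) = 1 -> U = U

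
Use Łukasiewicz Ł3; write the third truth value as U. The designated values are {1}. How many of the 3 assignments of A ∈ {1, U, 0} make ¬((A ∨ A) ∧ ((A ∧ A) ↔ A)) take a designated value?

A=1: 0 ·
A=U: U ·
A=0: 1 ✓

1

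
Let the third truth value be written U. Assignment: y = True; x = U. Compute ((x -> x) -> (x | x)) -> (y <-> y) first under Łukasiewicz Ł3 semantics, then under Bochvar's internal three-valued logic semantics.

In Łukasiewicz Ł3: x -> x = U -> U = True  [min(1, 1−½+½)]
x | x = U | U = U
(x -> x) -> (x | x) = True -> U = U
y <-> y = True <-> True = True
((x -> x) -> (x | x)) -> (y <-> y) = U -> True = True
In Bochvar's internal three-valued logic: x -> x = U -> U = U  [any arg is the third value ⇒ result is the third value]
x | x = U | U = U
(x -> x) -> (x | x) = U -> U = U
y <-> y = True <-> True = True
((x -> x) -> (x | x)) -> (y <-> y) = U -> True = U
They differ because Łukasiewicz Ł3 and Bochvar's internal three-valued logic treat U differently under the binary connectives.

True; U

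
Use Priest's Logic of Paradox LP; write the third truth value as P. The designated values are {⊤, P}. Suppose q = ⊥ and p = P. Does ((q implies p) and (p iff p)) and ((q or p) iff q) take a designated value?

q implies p = ⊥ implies P = ⊤  [not ⊥ or P]
p iff p = P iff P = P
(q implies p) and (p iff p) = ⊤ and P = P
q or p = ⊥ or P = P
(q or p) iff q = P iff ⊥ = P
((q implies p) and (p iff p)) and ((q or p) iff q) = P and P = P
P ∈ {⊤, P}.

Yes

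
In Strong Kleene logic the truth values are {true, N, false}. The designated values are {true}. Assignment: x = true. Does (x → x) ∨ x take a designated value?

Yes

x → x = true → true = true
(x → x) ∨ x = true ∨ true = true
true ∈ {true}.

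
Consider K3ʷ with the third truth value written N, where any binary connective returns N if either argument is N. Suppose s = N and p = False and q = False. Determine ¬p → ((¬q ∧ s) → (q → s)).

N

¬p = ¬False = True
¬q = ¬False = True
¬q ∧ s = True ∧ N = N
q → s = False → N = N  [any arg is the third value ⇒ result is the third value]
(¬q ∧ s) → (q → s) = N → N = N
¬p → ((¬q ∧ s) → (q → s)) = True → N = N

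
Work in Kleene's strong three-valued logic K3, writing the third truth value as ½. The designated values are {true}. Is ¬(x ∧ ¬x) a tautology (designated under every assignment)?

Countermodel: x=½ gives ½, which is not designated.

No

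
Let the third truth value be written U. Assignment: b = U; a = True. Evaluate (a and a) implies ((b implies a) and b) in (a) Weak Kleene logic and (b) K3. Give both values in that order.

In Weak Kleene logic: a and a = True and True = True
b implies a = U implies True = U  [any arg is the third value ⇒ result is the third value]
(b implies a) and b = U and U = U
(a and a) implies ((b implies a) and b) = True implies U = U
In K3: a and a = True and True = True
b implies a = U implies True = True  [not U or True]
(b implies a) and b = True and U = U
(a and a) implies ((b implies a) and b) = True implies U = U

U; U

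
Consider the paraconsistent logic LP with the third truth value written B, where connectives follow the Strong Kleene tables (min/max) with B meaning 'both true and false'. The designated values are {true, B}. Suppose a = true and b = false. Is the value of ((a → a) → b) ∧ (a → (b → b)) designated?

a → a = true → true = true
(a → a) → b = true → false = false
b → b = false → false = true
a → (b → b) = true → true = true
((a → a) → b) ∧ (a → (b → b)) = false ∧ true = false
false ∉ {true, B}.

No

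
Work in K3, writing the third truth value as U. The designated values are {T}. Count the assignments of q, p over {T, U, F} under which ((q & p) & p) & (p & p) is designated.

1

Designated under: (q=T, p=T).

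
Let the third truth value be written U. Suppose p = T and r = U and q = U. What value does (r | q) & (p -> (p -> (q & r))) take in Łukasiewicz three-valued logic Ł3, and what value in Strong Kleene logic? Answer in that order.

U; U

In Łukasiewicz three-valued logic Ł3: r | q = U | U = U
q & r = U & U = U
p -> (q & r) = T -> U = U
p -> (p -> (q & r)) = T -> U = U
(r | q) & (p -> (p -> (q & r))) = U & U = U
In Strong Kleene logic: r | q = U | U = U
q & r = U & U = U
p -> (q & r) = T -> U = U  [~T | U]
p -> (p -> (q & r)) = T -> U = U
(r | q) & (p -> (p -> (q & r))) = U & U = U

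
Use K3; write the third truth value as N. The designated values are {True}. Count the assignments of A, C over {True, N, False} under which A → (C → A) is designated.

Of the 9 assignments, 7 give a value in {True}.

7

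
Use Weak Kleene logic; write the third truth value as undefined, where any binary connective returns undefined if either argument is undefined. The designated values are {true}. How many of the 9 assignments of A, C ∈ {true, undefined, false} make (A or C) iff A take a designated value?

Designated under: (A=true, C=true); (A=true, C=false); (A=false, C=false).

3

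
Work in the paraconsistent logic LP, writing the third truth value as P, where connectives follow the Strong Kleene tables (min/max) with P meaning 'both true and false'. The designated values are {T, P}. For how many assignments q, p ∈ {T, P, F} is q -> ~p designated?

8

Of the 9 assignments, 8 give a value in {T, P}.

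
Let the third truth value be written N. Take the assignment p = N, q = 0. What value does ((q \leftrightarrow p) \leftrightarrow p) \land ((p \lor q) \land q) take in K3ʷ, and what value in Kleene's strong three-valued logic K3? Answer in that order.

N; 0

In K3ʷ: q \leftrightarrow p = 0 \leftrightarrow N = N
(q \leftrightarrow p) \leftrightarrow p = N \leftrightarrow N = N
p \lor q = N \lor 0 = N
(p \lor q) \land q = N \land 0 = N
((q \leftrightarrow p) \leftrightarrow p) \land ((p \lor q) \land q) = N \land N = N
In Kleene's strong three-valued logic K3: q \leftrightarrow p = 0 \leftrightarrow N = N
(q \leftrightarrow p) \leftrightarrow p = N \leftrightarrow N = N
p \lor q = N \lor 0 = N
(p \lor q) \land q = N \land 0 = 0
((q \leftrightarrow p) \leftrightarrow p) \land ((p \lor q) \land q) = N \land 0 = 0
They differ because K3ʷ and Kleene's strong three-valued logic K3 treat N differently under the binary connectives.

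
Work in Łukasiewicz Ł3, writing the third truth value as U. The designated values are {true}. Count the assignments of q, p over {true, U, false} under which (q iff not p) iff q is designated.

Designated under: (q=true, p=false); (q=U, p=true); (q=U, p=false); (q=false, p=false).

4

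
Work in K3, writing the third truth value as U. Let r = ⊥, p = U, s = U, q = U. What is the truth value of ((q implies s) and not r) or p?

q implies s = U implies U = U  [not U or U]
not r = not ⊥ = ⊤
(q implies s) and not r = U and ⊤ = U
((q implies s) and not r) or p = U or U = U

U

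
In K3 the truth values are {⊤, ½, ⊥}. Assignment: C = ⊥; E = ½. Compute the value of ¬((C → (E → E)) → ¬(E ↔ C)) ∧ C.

⊥

E → E = ½ → ½ = ½  [¬½ ∨ ½]
C → (E → E) = ⊥ → ½ = ⊤
E ↔ C = ½ ↔ ⊥ = ½
¬(E ↔ C) = ¬½ = ½
(C → (E → E)) → ¬(E ↔ C) = ⊤ → ½ = ½
¬((C → (E → E)) → ¬(E ↔ C)) = ¬½ = ½
¬((C → (E → E)) → ¬(E ↔ C)) ∧ C = ½ ∧ ⊥ = ⊥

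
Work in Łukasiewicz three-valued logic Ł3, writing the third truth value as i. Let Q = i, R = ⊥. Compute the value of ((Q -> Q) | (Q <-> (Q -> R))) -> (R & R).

Q -> Q = i -> i = ⊤  [min(1, 1−½+½)]
Q -> R = i -> ⊥ = i
Q <-> (Q -> R) = i <-> i = ⊤
(Q -> Q) | (Q <-> (Q -> R)) = ⊤ | ⊤ = ⊤
R & R = ⊥ & ⊥ = ⊥
((Q -> Q) | (Q <-> (Q -> R))) -> (R & R) = ⊤ -> ⊥ = ⊥

⊥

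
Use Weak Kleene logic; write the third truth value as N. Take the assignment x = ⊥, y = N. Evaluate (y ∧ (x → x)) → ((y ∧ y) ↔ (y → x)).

x → x = ⊥ → ⊥ = ⊤
y ∧ (x → x) = N ∧ ⊤ = N
y ∧ y = N ∧ N = N
y → x = N → ⊥ = N  [any arg is the third value ⇒ result is the third value]
(y ∧ y) ↔ (y → x) = N ↔ N = N
(y ∧ (x → x)) → ((y ∧ y) ↔ (y → x)) = N → N = N

N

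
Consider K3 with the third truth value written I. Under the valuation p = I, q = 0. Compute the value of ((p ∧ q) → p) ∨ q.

p ∧ q = I ∧ 0 = 0
(p ∧ q) → p = 0 → I = 1
((p ∧ q) → p) ∨ q = 1 ∨ 0 = 1

1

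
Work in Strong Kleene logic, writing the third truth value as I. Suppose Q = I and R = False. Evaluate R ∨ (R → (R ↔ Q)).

True

R ↔ Q = False ↔ I = I
R → (R ↔ Q) = False → I = True  [¬False ∨ I]
R ∨ (R → (R ↔ Q)) = False ∨ True = True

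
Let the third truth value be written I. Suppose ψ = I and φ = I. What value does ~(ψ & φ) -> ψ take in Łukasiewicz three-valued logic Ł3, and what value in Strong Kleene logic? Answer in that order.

In Łukasiewicz three-valued logic Ł3: ψ & φ = I & I = I
~(ψ & φ) = ~I = I
~(ψ & φ) -> ψ = I -> I = True  [min(1, 1−½+½)]
In Strong Kleene logic: ψ & φ = I & I = I
~(ψ & φ) = ~I = I
~(ψ & φ) -> ψ = I -> I = I
They differ because Łukasiewicz three-valued logic Ł3 and Strong Kleene logic treat I differently under implication.

True; I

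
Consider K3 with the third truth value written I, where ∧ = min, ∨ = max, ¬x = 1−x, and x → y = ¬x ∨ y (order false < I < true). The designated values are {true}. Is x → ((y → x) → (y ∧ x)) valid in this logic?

Countermodel: x=true, y=I gives I, which is not designated.

No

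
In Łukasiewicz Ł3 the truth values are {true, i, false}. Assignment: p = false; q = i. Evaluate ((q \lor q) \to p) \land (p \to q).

i

q \lor q = i \lor i = i
(q \lor q) \to p = i \to false = i  [min(1, 1−½+0)]
p \to q = false \to i = true
((q \lor q) \to p) \land (p \to q) = i \land true = i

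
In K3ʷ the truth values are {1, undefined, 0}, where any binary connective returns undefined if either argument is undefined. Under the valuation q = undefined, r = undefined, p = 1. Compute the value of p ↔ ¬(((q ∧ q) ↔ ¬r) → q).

q ∧ q = undefined ∧ undefined = undefined
¬r = ¬undefined = undefined
(q ∧ q) ↔ ¬r = undefined ↔ undefined = undefined
((q ∧ q) ↔ ¬r) → q = undefined → undefined = undefined
¬(((q ∧ q) ↔ ¬r) → q) = ¬undefined = undefined
p ↔ ¬(((q ∧ q) ↔ ¬r) → q) = 1 ↔ undefined = undefined

undefined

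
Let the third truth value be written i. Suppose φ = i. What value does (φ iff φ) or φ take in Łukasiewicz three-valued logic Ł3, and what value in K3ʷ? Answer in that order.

1; i

In Łukasiewicz three-valued logic Ł3: φ iff φ = i iff i = 1  [1 − |½−½|]
(φ iff φ) or φ = 1 or i = 1
In K3ʷ: φ iff φ = i iff i = i
(φ iff φ) or φ = i or i = i
They differ because Łukasiewicz three-valued logic Ł3 and K3ʷ treat i differently under the binary connectives.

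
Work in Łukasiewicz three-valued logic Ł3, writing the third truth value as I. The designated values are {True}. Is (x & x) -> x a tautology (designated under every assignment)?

Every assignment of x over {True, I, False} gives a value in {True}.
In particular, with x=I: (x & x) -> x = True.

Yes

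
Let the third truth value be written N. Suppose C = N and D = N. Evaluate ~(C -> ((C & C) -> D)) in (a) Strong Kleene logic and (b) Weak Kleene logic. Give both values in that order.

In Strong Kleene logic: C & C = N & N = N
(C & C) -> D = N -> N = N  [~N | N]
C -> ((C & C) -> D) = N -> N = N
~(C -> ((C & C) -> D)) = ~N = N
In Weak Kleene logic: C & C = N & N = N
(C & C) -> D = N -> N = N  [any arg is the third value ⇒ result is the third value]
C -> ((C & C) -> D) = N -> N = N
~(C -> ((C & C) -> D)) = ~N = N

N; N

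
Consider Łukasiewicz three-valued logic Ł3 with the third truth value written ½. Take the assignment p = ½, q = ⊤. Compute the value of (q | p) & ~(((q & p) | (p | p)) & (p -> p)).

½

q | p = ⊤ | ½ = ⊤
q & p = ⊤ & ½ = ½
p | p = ½ | ½ = ½
(q & p) | (p | p) = ½ | ½ = ½
p -> p = ½ -> ½ = ⊤  [min(1, 1−½+½)]
((q & p) | (p | p)) & (p -> p) = ½ & ⊤ = ½
~(((q & p) | (p | p)) & (p -> p)) = ~½ = ½
(q | p) & ~(((q & p) | (p | p)) & (p -> p)) = ⊤ & ½ = ½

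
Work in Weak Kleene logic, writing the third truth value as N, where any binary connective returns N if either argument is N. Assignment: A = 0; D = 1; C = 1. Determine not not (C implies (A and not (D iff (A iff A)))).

A iff A = 0 iff 0 = 1
D iff (A iff A) = 1 iff 1 = 1
not (D iff (A iff A)) = not 1 = 0
A and not (D iff (A iff A)) = 0 and 0 = 0
C implies (A and not (D iff (A iff A))) = 1 implies 0 = 0
not (C implies (A and not (D iff (A iff A)))) = not 0 = 1
not not (C implies (A and not (D iff (A iff A)))) = not 1 = 0

0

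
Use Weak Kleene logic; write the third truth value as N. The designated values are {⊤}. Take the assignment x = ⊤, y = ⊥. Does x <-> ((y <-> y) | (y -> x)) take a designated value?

Yes

y <-> y = ⊥ <-> ⊥ = ⊤
y -> x = ⊥ -> ⊤ = ⊤
(y <-> y) | (y -> x) = ⊤ | ⊤ = ⊤
x <-> ((y <-> y) | (y -> x)) = ⊤ <-> ⊤ = ⊤
⊤ ∈ {⊤}.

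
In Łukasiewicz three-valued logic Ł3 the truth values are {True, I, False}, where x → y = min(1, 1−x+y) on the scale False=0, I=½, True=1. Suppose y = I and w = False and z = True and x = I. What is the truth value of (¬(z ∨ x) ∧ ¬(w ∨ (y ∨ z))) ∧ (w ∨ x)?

False

z ∨ x = True ∨ I = True
¬(z ∨ x) = ¬True = False
y ∨ z = I ∨ True = True
w ∨ (y ∨ z) = False ∨ True = True
¬(w ∨ (y ∨ z)) = ¬True = False
¬(z ∨ x) ∧ ¬(w ∨ (y ∨ z)) = False ∧ False = False
w ∨ x = False ∨ I = I
(¬(z ∨ x) ∧ ¬(w ∨ (y ∨ z))) ∧ (w ∨ x) = False ∧ I = False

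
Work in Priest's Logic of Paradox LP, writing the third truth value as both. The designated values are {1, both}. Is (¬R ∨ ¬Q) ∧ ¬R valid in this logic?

No

Countermodel: R=1, Q=1 gives 0, which is not designated.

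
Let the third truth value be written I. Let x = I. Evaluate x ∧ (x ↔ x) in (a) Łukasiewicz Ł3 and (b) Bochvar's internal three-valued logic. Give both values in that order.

I; I

In Łukasiewicz Ł3: x ↔ x = I ↔ I = 1
x ∧ (x ↔ x) = I ∧ 1 = I
In Bochvar's internal three-valued logic: x ↔ x = I ↔ I = I
x ∧ (x ↔ x) = I ∧ I = I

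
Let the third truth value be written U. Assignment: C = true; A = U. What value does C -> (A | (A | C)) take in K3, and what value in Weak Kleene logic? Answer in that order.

true; U

In K3: A | C = U | true = true
A | (A | C) = U | true = true
C -> (A | (A | C)) = true -> true = true
In Weak Kleene logic: A | C = U | true = U
A | (A | C) = U | U = U
C -> (A | (A | C)) = true -> U = U  [any arg is the third value ⇒ result is the third value]
They differ because K3 and Weak Kleene logic treat U differently under the binary connectives.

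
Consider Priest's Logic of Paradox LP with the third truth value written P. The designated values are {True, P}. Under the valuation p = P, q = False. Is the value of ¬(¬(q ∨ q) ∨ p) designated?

q ∨ q = False ∨ False = False
¬(q ∨ q) = ¬False = True
¬(q ∨ q) ∨ p = True ∨ P = True
¬(¬(q ∨ q) ∨ p) = ¬True = False
False ∉ {True, P}.

No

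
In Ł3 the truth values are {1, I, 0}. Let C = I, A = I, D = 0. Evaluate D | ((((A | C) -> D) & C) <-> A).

1

A | C = I | I = I
(A | C) -> D = I -> 0 = I  [min(1, 1−½+0)]
((A | C) -> D) & C = I & I = I
(((A | C) -> D) & C) <-> A = I <-> I = 1
D | ((((A | C) -> D) & C) <-> A) = 0 | 1 = 1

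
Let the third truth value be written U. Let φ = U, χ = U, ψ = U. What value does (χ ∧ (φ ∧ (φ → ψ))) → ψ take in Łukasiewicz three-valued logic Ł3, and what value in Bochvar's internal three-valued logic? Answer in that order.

In Łukasiewicz three-valued logic Ł3: φ → ψ = U → U = T  [min(1, 1−½+½)]
φ ∧ (φ → ψ) = U ∧ T = U
χ ∧ (φ ∧ (φ → ψ)) = U ∧ U = U
(χ ∧ (φ ∧ (φ → ψ))) → ψ = U → U = T
In Bochvar's internal three-valued logic: φ → ψ = U → U = U
φ ∧ (φ → ψ) = U ∧ U = U
χ ∧ (φ ∧ (φ → ψ)) = U ∧ U = U
(χ ∧ (φ ∧ (φ → ψ))) → ψ = U → U = U
They differ because Łukasiewicz three-valued logic Ł3 and Bochvar's internal three-valued logic treat U differently under the binary connectives.

T; U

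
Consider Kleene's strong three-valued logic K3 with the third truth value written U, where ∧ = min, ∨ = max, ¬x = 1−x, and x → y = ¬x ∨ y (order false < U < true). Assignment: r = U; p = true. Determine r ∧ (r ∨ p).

r ∨ p = U ∨ true = true
r ∧ (r ∨ p) = U ∧ true = U

U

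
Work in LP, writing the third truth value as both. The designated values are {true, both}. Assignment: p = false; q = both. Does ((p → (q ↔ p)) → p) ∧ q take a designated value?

q ↔ p = both ↔ false = both
p → (q ↔ p) = false → both = true  [¬false ∨ both]
(p → (q ↔ p)) → p = true → false = false
((p → (q ↔ p)) → p) ∧ q = false ∧ both = false
false ∉ {true, both}.

No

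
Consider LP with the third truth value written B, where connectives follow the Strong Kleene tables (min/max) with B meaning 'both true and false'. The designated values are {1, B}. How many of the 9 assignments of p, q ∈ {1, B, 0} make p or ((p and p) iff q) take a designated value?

Of the 9 assignments, 8 give a value in {1, B}.

8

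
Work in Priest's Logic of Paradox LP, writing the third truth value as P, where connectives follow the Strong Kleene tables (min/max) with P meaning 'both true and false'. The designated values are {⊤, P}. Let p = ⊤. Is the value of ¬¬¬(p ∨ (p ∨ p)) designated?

No

p ∨ p = ⊤ ∨ ⊤ = ⊤
p ∨ (p ∨ p) = ⊤ ∨ ⊤ = ⊤
¬(p ∨ (p ∨ p)) = ¬⊤ = ⊥
¬¬(p ∨ (p ∨ p)) = ¬⊥ = ⊤
¬¬¬(p ∨ (p ∨ p)) = ¬⊤ = ⊥
⊥ ∉ {⊤, P}.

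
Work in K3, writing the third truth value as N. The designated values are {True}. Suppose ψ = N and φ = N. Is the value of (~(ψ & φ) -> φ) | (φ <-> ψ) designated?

ψ & φ = N & N = N
~(ψ & φ) = ~N = N
~(ψ & φ) -> φ = N -> N = N  [~N | N]
φ <-> ψ = N <-> N = N
(~(ψ & φ) -> φ) | (φ <-> ψ) = N | N = N
N ∉ {True}.

No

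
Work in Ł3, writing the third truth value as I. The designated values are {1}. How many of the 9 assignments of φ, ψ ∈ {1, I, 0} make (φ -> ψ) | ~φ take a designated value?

Of the 9 assignments, 6 give a value in {1}.

6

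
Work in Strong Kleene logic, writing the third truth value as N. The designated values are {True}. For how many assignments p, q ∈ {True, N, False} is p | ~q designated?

Of the 9 assignments, 5 give a value in {True}.

5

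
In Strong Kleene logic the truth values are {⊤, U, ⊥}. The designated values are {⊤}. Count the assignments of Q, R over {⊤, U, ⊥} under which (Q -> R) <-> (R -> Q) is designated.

2

Designated under: (Q=⊤, R=⊤); (Q=⊥, R=⊥).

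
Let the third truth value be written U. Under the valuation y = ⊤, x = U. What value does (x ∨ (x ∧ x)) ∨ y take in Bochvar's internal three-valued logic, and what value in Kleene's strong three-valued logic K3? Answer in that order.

In Bochvar's internal three-valued logic: x ∧ x = U ∧ U = U
x ∨ (x ∧ x) = U ∨ U = U
(x ∨ (x ∧ x)) ∨ y = U ∨ ⊤ = U
In Kleene's strong three-valued logic K3: x ∧ x = U ∧ U = U
x ∨ (x ∧ x) = U ∨ U = U
(x ∨ (x ∧ x)) ∨ y = U ∨ ⊤ = ⊤
They differ because Bochvar's internal three-valued logic and Kleene's strong three-valued logic K3 treat U differently under the binary connectives.

U; ⊤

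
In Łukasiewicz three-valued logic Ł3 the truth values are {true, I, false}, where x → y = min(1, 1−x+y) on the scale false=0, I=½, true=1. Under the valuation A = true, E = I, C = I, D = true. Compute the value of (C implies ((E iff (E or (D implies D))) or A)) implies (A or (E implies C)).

D implies D = true implies true = true
E or (D implies D) = I or true = true
E iff (E or (D implies D)) = I iff true = I
(E iff (E or (D implies D))) or A = I or true = true
C implies ((E iff (E or (D implies D))) or A) = I implies true = true
E implies C = I implies I = true
A or (E implies C) = true or true = true
(C implies ((E iff (E or (D implies D))) or A)) implies (A or (E implies C)) = true implies true = true

true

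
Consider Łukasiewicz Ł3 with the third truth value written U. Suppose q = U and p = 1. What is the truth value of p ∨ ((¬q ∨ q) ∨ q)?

1

¬q = ¬U = U
¬q ∨ q = U ∨ U = U
(¬q ∨ q) ∨ q = U ∨ U = U
p ∨ ((¬q ∨ q) ∨ q) = 1 ∨ U = 1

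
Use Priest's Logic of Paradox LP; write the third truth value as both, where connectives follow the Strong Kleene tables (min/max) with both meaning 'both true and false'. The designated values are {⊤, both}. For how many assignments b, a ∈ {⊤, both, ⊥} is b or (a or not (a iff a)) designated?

8

Of the 9 assignments, 8 give a value in {⊤, both}.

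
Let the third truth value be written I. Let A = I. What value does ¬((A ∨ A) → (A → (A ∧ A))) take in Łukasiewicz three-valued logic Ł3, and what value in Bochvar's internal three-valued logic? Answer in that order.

In Łukasiewicz three-valued logic Ł3: A ∨ A = I ∨ I = I
A ∧ A = I ∧ I = I
A → (A ∧ A) = I → I = ⊤
(A ∨ A) → (A → (A ∧ A)) = I → ⊤ = ⊤
¬((A ∨ A) → (A → (A ∧ A))) = ¬⊤ = ⊥
In Bochvar's internal three-valued logic: A ∨ A = I ∨ I = I
A ∧ A = I ∧ I = I
A → (A ∧ A) = I → I = I  [any arg is the third value ⇒ result is the third value]
(A ∨ A) → (A → (A ∧ A)) = I → I = I
¬((A ∨ A) → (A → (A ∧ A))) = ¬I = I
They differ because Łukasiewicz three-valued logic Ł3 and Bochvar's internal three-valued logic treat I differently under the binary connectives.

⊥; I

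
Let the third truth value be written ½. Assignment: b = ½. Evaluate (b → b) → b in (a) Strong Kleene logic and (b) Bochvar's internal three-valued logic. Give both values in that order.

In Strong Kleene logic: b → b = ½ → ½ = ½  [¬½ ∨ ½]
(b → b) → b = ½ → ½ = ½
In Bochvar's internal three-valued logic: b → b = ½ → ½ = ½  [any arg is the third value ⇒ result is the third value]
(b → b) → b = ½ → ½ = ½

½; ½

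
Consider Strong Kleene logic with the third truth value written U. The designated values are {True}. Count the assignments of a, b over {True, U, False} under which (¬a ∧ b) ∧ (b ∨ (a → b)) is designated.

1

Designated under: (a=False, b=True).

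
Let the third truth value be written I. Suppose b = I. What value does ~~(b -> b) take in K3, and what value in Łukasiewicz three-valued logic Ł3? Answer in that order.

In K3: b -> b = I -> I = I  [~I | I]
~(b -> b) = ~I = I
~~(b -> b) = ~I = I
In Łukasiewicz three-valued logic Ł3: b -> b = I -> I = 1  [min(1, 1−½+½)]
~(b -> b) = ~1 = 0
~~(b -> b) = ~0 = 1
They differ because K3 and Łukasiewicz three-valued logic Ł3 treat I differently under implication.

I; 1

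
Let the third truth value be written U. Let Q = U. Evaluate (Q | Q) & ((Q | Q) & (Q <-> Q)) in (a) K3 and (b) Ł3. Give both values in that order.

In K3: Q | Q = U | U = U
Q | Q = U | U = U
Q <-> Q = U <-> U = U
(Q | Q) & (Q <-> Q) = U & U = U
(Q | Q) & ((Q | Q) & (Q <-> Q)) = U & U = U
In Ł3: Q | Q = U | U = U
Q | Q = U | U = U
Q <-> Q = U <-> U = True  [1 − |½−½|]
(Q | Q) & (Q <-> Q) = U & True = U
(Q | Q) & ((Q | Q) & (Q <-> Q)) = U & U = U

U; U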